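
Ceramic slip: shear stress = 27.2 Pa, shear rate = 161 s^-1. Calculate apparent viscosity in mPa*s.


eta = tau/gamma * 1000 = 27.2/161 * 1000 = 168.9 mPa*s

168.9


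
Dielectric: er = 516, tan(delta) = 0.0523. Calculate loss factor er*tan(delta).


Loss = 516 * 0.0523 = 26.987

26.987


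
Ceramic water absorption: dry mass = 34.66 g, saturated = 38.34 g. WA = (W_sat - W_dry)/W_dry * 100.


WA = (38.34 - 34.66) / 34.66 * 100 = 10.62%

10.62


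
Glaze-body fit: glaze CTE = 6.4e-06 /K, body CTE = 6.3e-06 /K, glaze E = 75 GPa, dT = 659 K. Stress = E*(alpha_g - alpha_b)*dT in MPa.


Stress = 75*1000*(6.4e-06 - 6.3e-06)*659 = 4.9 MPa

4.9


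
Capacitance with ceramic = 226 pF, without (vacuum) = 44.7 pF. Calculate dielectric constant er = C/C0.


er = 226 / 44.7 = 5.06

5.06


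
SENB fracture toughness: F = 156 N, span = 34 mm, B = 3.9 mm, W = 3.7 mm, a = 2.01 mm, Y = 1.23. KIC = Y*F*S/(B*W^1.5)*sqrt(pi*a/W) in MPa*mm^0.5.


KIC = 1.23*156*34/(3.9*3.7^1.5)*sqrt(pi*2.01/3.7) = 307.05

307.05


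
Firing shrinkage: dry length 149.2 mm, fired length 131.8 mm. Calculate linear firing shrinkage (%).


FS = (149.2 - 131.8) / 149.2 * 100 = 11.66%

11.66


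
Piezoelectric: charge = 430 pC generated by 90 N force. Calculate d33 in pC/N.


d33 = 430 / 90 = 4.8 pC/N

4.8


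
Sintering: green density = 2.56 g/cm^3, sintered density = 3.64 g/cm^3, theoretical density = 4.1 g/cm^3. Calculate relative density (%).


Relative = 3.64 / 4.1 * 100 = 88.8%

88.8


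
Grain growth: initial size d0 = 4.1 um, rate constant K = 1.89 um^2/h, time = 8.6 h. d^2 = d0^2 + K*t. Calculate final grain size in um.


d^2 = 4.1^2 + 1.89*8.6 = 33.064
d = sqrt(33.064) = 5.75 um

5.75


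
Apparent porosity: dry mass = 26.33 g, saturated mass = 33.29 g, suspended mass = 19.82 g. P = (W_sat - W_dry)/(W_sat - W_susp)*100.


P = (33.29 - 26.33) / (33.29 - 19.82) * 100 = 6.96 / 13.47 * 100 = 51.7%

51.7


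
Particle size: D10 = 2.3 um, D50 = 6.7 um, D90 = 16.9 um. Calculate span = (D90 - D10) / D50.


Span = (16.9 - 2.3) / 6.7 = 14.6 / 6.7 = 2.179

2.179


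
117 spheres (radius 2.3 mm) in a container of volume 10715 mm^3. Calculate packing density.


V_sphere = 4/3*pi*2.3^3 = 50.965 mm^3
Total V = 117*50.965 = 5962.905 mm^3
PD = 5962.905 / 10715 = 0.557

0.557


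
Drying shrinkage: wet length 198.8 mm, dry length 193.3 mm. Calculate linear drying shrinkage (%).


DS = (198.8 - 193.3) / 198.8 * 100 = 2.77%

2.77


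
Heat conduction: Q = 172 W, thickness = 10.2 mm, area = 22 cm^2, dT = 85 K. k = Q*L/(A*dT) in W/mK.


k = 172*10.2/1000/(22/10000*85) = 9.38 W/mK

9.38


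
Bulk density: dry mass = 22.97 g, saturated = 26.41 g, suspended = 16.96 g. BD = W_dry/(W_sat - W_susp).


BD = 22.97 / (26.41 - 16.96) = 22.97 / 9.45 = 2.431 g/cm^3

2.431


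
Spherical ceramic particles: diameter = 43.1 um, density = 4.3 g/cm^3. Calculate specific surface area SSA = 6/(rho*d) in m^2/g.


SSA = 6 / (4.3 * 43.1) = 0.032 m^2/g

0.032


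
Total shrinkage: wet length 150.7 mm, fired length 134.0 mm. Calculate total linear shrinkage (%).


TS = (150.7 - 134.0) / 150.7 * 100 = 11.08%

11.08


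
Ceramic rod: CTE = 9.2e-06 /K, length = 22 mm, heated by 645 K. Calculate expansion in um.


dL = 9.2e-06 * 22 * 645 * 1000 = 130.548 um

130.548


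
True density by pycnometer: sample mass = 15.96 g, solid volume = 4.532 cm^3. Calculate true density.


TD = 15.96 / 4.532 = 3.522 g/cm^3

3.522


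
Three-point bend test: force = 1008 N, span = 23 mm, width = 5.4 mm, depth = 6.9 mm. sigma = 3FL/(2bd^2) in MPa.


sigma = 3*1008*23/(2*5.4*6.9^2) = 135.3 MPa

135.3


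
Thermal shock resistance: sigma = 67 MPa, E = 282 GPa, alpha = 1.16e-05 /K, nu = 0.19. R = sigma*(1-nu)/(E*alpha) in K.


R = 67*(1-0.19)/(282*1000*1.16e-05) = 17 K

17


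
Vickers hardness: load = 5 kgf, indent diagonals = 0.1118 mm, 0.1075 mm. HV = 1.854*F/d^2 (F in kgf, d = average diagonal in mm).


d_avg = (0.1118+0.1075)/2 = 0.10965 mm
HV = 1.854*5/0.10965^2 = 771

771


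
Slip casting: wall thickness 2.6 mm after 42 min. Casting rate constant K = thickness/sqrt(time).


K = 2.6 / sqrt(42) = 2.6 / 6.4807 = 0.401 mm/min^0.5

0.401


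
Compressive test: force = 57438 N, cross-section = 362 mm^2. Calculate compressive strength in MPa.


CS = 57438 / 362 = 158.7 MPa

158.7


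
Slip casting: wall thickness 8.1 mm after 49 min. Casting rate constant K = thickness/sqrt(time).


K = 8.1 / sqrt(49) = 8.1 / 7.0 = 1.157 mm/min^0.5

1.157


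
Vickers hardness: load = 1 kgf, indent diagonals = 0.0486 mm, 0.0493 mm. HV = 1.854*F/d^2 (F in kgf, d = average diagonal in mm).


d_avg = (0.0486+0.0493)/2 = 0.04895 mm
HV = 1.854*1/0.04895^2 = 774

774


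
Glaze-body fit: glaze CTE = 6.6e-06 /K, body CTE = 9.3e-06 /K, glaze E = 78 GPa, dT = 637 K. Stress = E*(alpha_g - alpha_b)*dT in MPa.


Stress = 78*1000*(6.6e-06 - 9.3e-06)*637 = -134.2 MPa

-134.2


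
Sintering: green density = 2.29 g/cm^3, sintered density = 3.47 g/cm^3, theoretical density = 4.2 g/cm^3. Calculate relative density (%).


Relative = 3.47 / 4.2 * 100 = 82.6%

82.6


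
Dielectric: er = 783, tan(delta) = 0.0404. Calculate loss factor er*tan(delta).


Loss = 783 * 0.0404 = 31.633

31.633


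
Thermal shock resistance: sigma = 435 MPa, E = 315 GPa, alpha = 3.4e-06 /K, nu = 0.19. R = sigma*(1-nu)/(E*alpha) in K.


R = 435*(1-0.19)/(315*1000*3.4e-06) = 329 K

329


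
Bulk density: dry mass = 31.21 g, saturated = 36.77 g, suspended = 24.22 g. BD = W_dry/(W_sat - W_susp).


BD = 31.21 / (36.77 - 24.22) = 31.21 / 12.55 = 2.487 g/cm^3

2.487


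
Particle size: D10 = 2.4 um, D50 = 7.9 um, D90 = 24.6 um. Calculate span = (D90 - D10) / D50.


Span = (24.6 - 2.4) / 7.9 = 22.2 / 7.9 = 2.81

2.81


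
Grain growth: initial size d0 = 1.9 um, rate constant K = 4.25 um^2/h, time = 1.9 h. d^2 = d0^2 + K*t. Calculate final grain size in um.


d^2 = 1.9^2 + 4.25*1.9 = 11.685
d = sqrt(11.685) = 3.42 um

3.42


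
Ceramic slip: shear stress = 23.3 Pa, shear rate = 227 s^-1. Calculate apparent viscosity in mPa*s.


eta = tau/gamma * 1000 = 23.3/227 * 1000 = 102.6 mPa*s

102.6


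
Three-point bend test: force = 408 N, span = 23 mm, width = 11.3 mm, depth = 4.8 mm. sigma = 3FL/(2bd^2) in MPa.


sigma = 3*408*23/(2*11.3*4.8^2) = 54.1 MPa

54.1


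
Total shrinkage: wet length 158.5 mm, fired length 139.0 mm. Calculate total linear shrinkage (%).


TS = (158.5 - 139.0) / 158.5 * 100 = 12.3%

12.3


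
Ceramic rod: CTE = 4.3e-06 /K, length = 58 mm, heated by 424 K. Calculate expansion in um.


dL = 4.3e-06 * 58 * 424 * 1000 = 105.746 um

105.746


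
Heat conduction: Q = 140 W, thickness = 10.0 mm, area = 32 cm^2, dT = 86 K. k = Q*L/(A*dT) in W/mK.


k = 140*10.0/1000/(32/10000*86) = 5.09 W/mK

5.09


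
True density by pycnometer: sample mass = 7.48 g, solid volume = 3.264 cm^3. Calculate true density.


TD = 7.48 / 3.264 = 2.292 g/cm^3

2.292


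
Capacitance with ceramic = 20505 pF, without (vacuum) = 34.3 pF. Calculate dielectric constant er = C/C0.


er = 20505 / 34.3 = 597.81

597.81


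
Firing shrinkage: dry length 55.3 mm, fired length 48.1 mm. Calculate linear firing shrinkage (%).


FS = (55.3 - 48.1) / 55.3 * 100 = 13.02%

13.02


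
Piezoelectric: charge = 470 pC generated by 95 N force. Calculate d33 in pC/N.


d33 = 470 / 95 = 4.9 pC/N

4.9


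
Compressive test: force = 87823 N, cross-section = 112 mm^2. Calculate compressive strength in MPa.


CS = 87823 / 112 = 784.1 MPa

784.1


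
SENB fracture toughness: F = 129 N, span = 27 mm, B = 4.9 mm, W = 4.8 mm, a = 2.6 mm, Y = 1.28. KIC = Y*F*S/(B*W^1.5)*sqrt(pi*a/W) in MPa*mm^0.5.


KIC = 1.28*129*27/(4.9*4.8^1.5)*sqrt(pi*2.6/4.8) = 112.86

112.86


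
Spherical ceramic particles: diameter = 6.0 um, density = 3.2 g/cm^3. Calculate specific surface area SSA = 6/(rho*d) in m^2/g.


SSA = 6 / (3.2 * 6.0) = 0.313 m^2/g

0.313


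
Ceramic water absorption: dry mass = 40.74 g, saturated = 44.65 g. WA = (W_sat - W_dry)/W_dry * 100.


WA = (44.65 - 40.74) / 40.74 * 100 = 9.6%

9.6


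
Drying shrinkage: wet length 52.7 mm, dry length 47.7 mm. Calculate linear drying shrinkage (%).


DS = (52.7 - 47.7) / 52.7 * 100 = 9.49%

9.49


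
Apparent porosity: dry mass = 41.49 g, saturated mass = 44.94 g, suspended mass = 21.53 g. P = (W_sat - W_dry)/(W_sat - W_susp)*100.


P = (44.94 - 41.49) / (44.94 - 21.53) * 100 = 3.45 / 23.41 * 100 = 14.7%

14.7


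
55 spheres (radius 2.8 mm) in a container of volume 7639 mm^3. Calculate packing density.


V_sphere = 4/3*pi*2.8^3 = 91.9523 mm^3
Total V = 55*91.9523 = 5057.3765 mm^3
PD = 5057.3765 / 7639 = 0.662

0.662


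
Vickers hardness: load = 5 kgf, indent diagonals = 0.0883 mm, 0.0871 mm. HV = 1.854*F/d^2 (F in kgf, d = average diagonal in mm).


d_avg = (0.0883+0.0871)/2 = 0.0877 mm
HV = 1.854*5/0.0877^2 = 1205

1205


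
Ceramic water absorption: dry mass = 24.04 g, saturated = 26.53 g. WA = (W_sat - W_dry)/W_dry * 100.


WA = (26.53 - 24.04) / 24.04 * 100 = 10.36%

10.36


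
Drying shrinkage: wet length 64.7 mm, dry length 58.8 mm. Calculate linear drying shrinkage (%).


DS = (64.7 - 58.8) / 64.7 * 100 = 9.12%

9.12


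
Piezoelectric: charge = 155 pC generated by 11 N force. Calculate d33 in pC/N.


d33 = 155 / 11 = 14.1 pC/N

14.1


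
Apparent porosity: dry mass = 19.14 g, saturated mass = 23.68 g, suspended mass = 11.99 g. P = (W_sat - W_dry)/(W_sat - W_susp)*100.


P = (23.68 - 19.14) / (23.68 - 11.99) * 100 = 4.54 / 11.69 * 100 = 38.8%

38.8


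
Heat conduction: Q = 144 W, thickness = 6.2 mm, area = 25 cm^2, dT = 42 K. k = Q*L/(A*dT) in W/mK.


k = 144*6.2/1000/(25/10000*42) = 8.5 W/mK

8.5


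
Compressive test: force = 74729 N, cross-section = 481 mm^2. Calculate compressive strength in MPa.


CS = 74729 / 481 = 155.4 MPa

155.4


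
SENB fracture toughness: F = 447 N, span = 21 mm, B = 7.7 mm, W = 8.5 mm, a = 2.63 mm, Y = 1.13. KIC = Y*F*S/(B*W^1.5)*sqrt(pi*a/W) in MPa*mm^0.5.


KIC = 1.13*447*21/(7.7*8.5^1.5)*sqrt(pi*2.63/8.5) = 54.81

54.81


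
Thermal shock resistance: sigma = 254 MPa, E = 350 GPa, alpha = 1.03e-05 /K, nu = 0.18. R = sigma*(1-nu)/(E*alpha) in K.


R = 254*(1-0.18)/(350*1000*1.03e-05) = 58 K

58


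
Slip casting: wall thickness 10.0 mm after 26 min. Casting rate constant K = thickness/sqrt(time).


K = 10.0 / sqrt(26) = 10.0 / 5.099 = 1.961 mm/min^0.5

1.961


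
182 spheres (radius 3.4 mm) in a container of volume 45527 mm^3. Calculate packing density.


V_sphere = 4/3*pi*3.4^3 = 164.6362 mm^3
Total V = 182*164.6362 = 29963.7884 mm^3
PD = 29963.7884 / 45527 = 0.658

0.658


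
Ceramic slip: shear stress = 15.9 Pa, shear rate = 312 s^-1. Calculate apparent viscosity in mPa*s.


eta = tau/gamma * 1000 = 15.9/312 * 1000 = 51.0 mPa*s

51.0


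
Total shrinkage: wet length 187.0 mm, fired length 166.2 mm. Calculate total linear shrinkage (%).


TS = (187.0 - 166.2) / 187.0 * 100 = 11.12%

11.12


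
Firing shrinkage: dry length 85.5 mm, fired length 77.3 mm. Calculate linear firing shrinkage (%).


FS = (85.5 - 77.3) / 85.5 * 100 = 9.59%

9.59


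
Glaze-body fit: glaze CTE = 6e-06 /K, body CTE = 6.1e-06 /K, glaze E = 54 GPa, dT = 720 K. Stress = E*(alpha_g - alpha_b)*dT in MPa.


Stress = 54*1000*(6e-06 - 6.1e-06)*720 = -3.9 MPa

-3.9


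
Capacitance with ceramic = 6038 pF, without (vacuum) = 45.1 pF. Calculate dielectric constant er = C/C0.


er = 6038 / 45.1 = 133.88

133.88


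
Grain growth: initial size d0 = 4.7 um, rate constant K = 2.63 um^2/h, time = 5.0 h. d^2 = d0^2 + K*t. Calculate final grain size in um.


d^2 = 4.7^2 + 2.63*5.0 = 35.24
d = sqrt(35.24) = 5.94 um

5.94


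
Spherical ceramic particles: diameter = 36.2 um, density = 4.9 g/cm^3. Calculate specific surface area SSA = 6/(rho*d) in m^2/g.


SSA = 6 / (4.9 * 36.2) = 0.034 m^2/g

0.034


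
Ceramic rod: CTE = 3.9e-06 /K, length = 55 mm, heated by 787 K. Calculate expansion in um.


dL = 3.9e-06 * 55 * 787 * 1000 = 168.812 um

168.812


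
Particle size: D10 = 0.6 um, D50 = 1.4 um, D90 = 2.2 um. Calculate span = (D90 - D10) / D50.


Span = (2.2 - 0.6) / 1.4 = 1.6 / 1.4 = 1.143

1.143


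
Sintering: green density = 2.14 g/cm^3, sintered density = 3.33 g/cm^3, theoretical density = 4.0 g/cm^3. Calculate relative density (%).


Relative = 3.33 / 4.0 * 100 = 83.3%

83.3


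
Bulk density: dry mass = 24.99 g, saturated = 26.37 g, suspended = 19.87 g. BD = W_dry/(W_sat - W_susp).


BD = 24.99 / (26.37 - 19.87) = 24.99 / 6.5 = 3.845 g/cm^3

3.845


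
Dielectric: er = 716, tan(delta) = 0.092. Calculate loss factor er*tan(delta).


Loss = 716 * 0.092 = 65.872

65.872


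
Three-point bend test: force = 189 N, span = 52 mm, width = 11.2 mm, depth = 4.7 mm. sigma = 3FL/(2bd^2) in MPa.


sigma = 3*189*52/(2*11.2*4.7^2) = 59.6 MPa

59.6


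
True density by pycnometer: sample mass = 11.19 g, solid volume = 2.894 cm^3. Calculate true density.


TD = 11.19 / 2.894 = 3.867 g/cm^3

3.867


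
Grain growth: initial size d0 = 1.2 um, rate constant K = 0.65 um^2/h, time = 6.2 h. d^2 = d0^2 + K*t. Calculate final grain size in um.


d^2 = 1.2^2 + 0.65*6.2 = 5.47
d = sqrt(5.47) = 2.34 um

2.34


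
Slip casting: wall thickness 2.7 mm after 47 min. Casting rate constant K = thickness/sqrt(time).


K = 2.7 / sqrt(47) = 2.7 / 6.8557 = 0.394 mm/min^0.5

0.394


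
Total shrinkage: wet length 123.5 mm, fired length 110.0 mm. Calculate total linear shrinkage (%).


TS = (123.5 - 110.0) / 123.5 * 100 = 10.93%

10.93


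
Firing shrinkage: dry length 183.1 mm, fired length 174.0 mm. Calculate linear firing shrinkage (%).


FS = (183.1 - 174.0) / 183.1 * 100 = 4.97%

4.97


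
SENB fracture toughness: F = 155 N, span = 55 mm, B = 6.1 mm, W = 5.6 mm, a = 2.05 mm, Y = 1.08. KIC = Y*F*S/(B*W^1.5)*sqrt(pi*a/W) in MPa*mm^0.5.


KIC = 1.08*155*55/(6.1*5.6^1.5)*sqrt(pi*2.05/5.6) = 122.14

122.14


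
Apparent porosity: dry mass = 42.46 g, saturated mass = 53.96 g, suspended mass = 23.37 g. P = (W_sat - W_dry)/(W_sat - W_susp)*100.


P = (53.96 - 42.46) / (53.96 - 23.37) * 100 = 11.5 / 30.59 * 100 = 37.6%

37.6


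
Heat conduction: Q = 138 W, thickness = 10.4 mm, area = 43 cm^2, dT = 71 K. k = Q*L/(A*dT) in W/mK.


k = 138*10.4/1000/(43/10000*71) = 4.7 W/mK

4.7


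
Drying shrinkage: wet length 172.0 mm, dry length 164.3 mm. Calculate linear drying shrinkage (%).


DS = (172.0 - 164.3) / 172.0 * 100 = 4.48%

4.48


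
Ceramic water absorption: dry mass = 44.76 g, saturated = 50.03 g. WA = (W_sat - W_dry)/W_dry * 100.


WA = (50.03 - 44.76) / 44.76 * 100 = 11.77%

11.77


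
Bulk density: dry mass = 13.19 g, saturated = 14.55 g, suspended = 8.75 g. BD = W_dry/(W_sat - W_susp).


BD = 13.19 / (14.55 - 8.75) = 13.19 / 5.8 = 2.274 g/cm^3

2.274


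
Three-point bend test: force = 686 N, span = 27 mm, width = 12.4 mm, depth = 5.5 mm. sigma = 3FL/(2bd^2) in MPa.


sigma = 3*686*27/(2*12.4*5.5^2) = 74.1 MPa

74.1


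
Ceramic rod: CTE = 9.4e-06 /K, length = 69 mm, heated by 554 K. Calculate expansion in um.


dL = 9.4e-06 * 69 * 554 * 1000 = 359.324 um

359.324


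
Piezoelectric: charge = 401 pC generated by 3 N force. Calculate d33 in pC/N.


d33 = 401 / 3 = 133.7 pC/N

133.7


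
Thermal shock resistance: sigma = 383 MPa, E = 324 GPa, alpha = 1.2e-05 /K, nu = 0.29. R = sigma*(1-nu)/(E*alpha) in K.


R = 383*(1-0.29)/(324*1000*1.2e-05) = 70 K

70


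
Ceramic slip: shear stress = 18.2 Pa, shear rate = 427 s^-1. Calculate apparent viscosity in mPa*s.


eta = tau/gamma * 1000 = 18.2/427 * 1000 = 42.6 mPa*s

42.6


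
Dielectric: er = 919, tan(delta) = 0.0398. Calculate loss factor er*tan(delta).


Loss = 919 * 0.0398 = 36.576

36.576


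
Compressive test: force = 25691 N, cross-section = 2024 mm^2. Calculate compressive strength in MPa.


CS = 25691 / 2024 = 12.7 MPa

12.7


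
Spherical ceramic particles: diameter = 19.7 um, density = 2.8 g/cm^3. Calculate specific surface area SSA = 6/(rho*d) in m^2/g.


SSA = 6 / (2.8 * 19.7) = 0.109 m^2/g

0.109


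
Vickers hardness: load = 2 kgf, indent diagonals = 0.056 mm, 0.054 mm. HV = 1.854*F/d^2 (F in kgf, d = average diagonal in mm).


d_avg = (0.056+0.054)/2 = 0.055 mm
HV = 1.854*2/0.055^2 = 1226

1226


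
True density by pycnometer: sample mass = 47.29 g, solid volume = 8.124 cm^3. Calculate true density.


TD = 47.29 / 8.124 = 5.821 g/cm^3

5.821


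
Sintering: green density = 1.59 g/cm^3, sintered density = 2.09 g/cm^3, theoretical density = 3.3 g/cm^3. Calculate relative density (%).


Relative = 2.09 / 3.3 * 100 = 63.3%

63.3


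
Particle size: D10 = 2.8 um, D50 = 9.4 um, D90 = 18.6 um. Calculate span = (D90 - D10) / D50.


Span = (18.6 - 2.8) / 9.4 = 15.8 / 9.4 = 1.681

1.681


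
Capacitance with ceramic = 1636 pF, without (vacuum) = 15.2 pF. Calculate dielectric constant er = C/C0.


er = 1636 / 15.2 = 107.63

107.63


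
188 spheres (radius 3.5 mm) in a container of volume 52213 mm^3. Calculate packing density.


V_sphere = 4/3*pi*3.5^3 = 179.5944 mm^3
Total V = 188*179.5944 = 33763.7472 mm^3
PD = 33763.7472 / 52213 = 0.647

0.647


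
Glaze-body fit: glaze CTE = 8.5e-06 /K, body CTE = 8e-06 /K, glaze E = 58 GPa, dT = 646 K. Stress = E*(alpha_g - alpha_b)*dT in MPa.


Stress = 58*1000*(8.5e-06 - 8e-06)*646 = 18.7 MPa

18.7


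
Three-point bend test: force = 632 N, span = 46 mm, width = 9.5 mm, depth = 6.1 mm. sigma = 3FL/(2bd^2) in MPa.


sigma = 3*632*46/(2*9.5*6.1^2) = 123.4 MPa

123.4


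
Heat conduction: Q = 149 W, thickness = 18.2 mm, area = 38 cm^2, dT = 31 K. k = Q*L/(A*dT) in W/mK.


k = 149*18.2/1000/(38/10000*31) = 23.02 W/mK

23.02


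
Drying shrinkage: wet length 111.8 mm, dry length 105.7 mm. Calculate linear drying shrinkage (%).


DS = (111.8 - 105.7) / 111.8 * 100 = 5.46%

5.46


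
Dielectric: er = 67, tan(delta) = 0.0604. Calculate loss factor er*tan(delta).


Loss = 67 * 0.0604 = 4.047

4.047


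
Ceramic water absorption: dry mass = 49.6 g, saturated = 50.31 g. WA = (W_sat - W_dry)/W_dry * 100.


WA = (50.31 - 49.6) / 49.6 * 100 = 1.43%

1.43


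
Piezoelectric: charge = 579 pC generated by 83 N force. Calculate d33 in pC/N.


d33 = 579 / 83 = 7.0 pC/N

7.0


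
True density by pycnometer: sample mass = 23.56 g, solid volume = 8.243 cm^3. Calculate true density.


TD = 23.56 / 8.243 = 2.858 g/cm^3

2.858


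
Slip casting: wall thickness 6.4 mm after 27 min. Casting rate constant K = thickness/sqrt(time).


K = 6.4 / sqrt(27) = 6.4 / 5.1962 = 1.232 mm/min^0.5

1.232


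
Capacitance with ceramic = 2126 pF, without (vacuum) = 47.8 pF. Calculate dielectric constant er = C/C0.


er = 2126 / 47.8 = 44.48

44.48


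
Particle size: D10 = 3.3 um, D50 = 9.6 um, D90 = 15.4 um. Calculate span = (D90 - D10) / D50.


Span = (15.4 - 3.3) / 9.6 = 12.1 / 9.6 = 1.26

1.26


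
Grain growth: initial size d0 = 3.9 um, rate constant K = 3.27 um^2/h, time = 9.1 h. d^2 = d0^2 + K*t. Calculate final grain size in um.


d^2 = 3.9^2 + 3.27*9.1 = 44.967
d = sqrt(44.967) = 6.71 um

6.71


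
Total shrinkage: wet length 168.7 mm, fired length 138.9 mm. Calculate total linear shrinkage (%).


TS = (168.7 - 138.9) / 168.7 * 100 = 17.66%

17.66


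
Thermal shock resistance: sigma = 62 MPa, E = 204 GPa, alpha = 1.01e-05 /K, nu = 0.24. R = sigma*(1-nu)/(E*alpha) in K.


R = 62*(1-0.24)/(204*1000*1.01e-05) = 23 K

23


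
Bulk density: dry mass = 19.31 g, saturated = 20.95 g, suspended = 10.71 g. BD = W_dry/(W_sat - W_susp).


BD = 19.31 / (20.95 - 10.71) = 19.31 / 10.24 = 1.886 g/cm^3

1.886


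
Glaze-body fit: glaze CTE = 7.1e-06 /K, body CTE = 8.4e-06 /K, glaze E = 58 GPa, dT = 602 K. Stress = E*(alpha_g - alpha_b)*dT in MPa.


Stress = 58*1000*(7.1e-06 - 8.4e-06)*602 = -45.4 MPa

-45.4


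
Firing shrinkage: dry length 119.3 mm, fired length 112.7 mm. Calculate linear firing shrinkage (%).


FS = (119.3 - 112.7) / 119.3 * 100 = 5.53%

5.53


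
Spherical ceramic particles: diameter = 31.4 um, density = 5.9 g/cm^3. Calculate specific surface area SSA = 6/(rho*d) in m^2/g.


SSA = 6 / (5.9 * 31.4) = 0.032 m^2/g

0.032


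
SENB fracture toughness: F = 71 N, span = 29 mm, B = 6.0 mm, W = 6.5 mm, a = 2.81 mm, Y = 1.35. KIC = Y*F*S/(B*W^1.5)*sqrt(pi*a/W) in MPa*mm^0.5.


KIC = 1.35*71*29/(6.0*6.5^1.5)*sqrt(pi*2.81/6.5) = 32.58

32.58


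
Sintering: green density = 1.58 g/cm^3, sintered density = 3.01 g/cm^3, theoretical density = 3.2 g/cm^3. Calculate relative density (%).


Relative = 3.01 / 3.2 * 100 = 94.1%

94.1


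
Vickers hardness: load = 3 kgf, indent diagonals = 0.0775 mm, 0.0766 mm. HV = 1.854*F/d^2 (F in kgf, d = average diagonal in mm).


d_avg = (0.0775+0.0766)/2 = 0.07705 mm
HV = 1.854*3/0.07705^2 = 937

937


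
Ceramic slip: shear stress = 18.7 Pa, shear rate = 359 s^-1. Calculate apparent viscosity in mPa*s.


eta = tau/gamma * 1000 = 18.7/359 * 1000 = 52.1 mPa*s

52.1


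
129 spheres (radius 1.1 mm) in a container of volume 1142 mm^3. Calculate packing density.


V_sphere = 4/3*pi*1.1^3 = 5.5753 mm^3
Total V = 129*5.5753 = 719.2137 mm^3
PD = 719.2137 / 1142 = 0.63

0.63


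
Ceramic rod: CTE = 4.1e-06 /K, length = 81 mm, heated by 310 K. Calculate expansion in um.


dL = 4.1e-06 * 81 * 310 * 1000 = 102.951 um

102.951


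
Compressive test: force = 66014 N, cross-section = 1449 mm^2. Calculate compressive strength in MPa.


CS = 66014 / 1449 = 45.6 MPa

45.6


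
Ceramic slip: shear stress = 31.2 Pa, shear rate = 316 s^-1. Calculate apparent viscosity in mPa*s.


eta = tau/gamma * 1000 = 31.2/316 * 1000 = 98.7 mPa*s

98.7


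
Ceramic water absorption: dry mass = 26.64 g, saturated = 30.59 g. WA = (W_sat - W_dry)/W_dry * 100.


WA = (30.59 - 26.64) / 26.64 * 100 = 14.83%

14.83


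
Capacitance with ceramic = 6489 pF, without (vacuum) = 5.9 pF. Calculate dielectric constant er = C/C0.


er = 6489 / 5.9 = 1099.83

1099.83


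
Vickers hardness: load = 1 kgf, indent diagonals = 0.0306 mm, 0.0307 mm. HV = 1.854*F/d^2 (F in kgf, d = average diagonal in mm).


d_avg = (0.0306+0.0307)/2 = 0.03065 mm
HV = 1.854*1/0.03065^2 = 1974

1974


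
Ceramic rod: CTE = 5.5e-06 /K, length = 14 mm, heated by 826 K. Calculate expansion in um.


dL = 5.5e-06 * 14 * 826 * 1000 = 63.602 um

63.602


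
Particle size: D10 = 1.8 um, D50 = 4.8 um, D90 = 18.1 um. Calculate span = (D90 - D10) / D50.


Span = (18.1 - 1.8) / 4.8 = 16.3 / 4.8 = 3.396

3.396


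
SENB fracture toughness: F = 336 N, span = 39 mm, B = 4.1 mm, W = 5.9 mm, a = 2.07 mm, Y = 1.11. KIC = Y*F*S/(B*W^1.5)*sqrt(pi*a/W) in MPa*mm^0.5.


KIC = 1.11*336*39/(4.1*5.9^1.5)*sqrt(pi*2.07/5.9) = 259.9

259.9


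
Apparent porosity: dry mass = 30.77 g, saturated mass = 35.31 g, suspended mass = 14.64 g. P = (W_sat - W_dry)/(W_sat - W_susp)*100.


P = (35.31 - 30.77) / (35.31 - 14.64) * 100 = 4.54 / 20.67 * 100 = 22.0%

22.0


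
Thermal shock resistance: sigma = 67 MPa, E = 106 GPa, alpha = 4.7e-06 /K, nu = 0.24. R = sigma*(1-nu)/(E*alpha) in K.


R = 67*(1-0.24)/(106*1000*4.7e-06) = 102 K

102


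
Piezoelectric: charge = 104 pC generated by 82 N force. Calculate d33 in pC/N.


d33 = 104 / 82 = 1.3 pC/N

1.3


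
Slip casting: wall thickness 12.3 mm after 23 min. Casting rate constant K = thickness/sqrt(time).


K = 12.3 / sqrt(23) = 12.3 / 4.7958 = 2.565 mm/min^0.5

2.565


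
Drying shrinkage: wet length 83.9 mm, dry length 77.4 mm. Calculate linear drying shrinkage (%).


DS = (83.9 - 77.4) / 83.9 * 100 = 7.75%

7.75


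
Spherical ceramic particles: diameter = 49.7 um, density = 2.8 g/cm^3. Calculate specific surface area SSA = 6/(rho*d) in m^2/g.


SSA = 6 / (2.8 * 49.7) = 0.043 m^2/g

0.043


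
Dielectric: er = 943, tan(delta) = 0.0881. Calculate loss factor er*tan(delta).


Loss = 943 * 0.0881 = 83.078

83.078


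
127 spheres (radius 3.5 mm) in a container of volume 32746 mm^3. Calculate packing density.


V_sphere = 4/3*pi*3.5^3 = 179.5944 mm^3
Total V = 127*179.5944 = 22808.4888 mm^3
PD = 22808.4888 / 32746 = 0.697

0.697


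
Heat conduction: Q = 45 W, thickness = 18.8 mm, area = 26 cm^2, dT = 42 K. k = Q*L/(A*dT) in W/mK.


k = 45*18.8/1000/(26/10000*42) = 7.75 W/mK

7.75


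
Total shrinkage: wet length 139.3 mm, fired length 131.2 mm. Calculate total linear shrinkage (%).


TS = (139.3 - 131.2) / 139.3 * 100 = 5.81%

5.81


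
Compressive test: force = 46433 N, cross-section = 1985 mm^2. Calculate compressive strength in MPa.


CS = 46433 / 1985 = 23.4 MPa

23.4


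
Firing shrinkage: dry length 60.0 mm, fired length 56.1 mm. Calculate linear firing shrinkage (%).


FS = (60.0 - 56.1) / 60.0 * 100 = 6.5%

6.5


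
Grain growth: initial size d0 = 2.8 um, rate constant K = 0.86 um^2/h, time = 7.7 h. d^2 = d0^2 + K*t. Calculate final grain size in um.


d^2 = 2.8^2 + 0.86*7.7 = 14.462
d = sqrt(14.462) = 3.8 um

3.8


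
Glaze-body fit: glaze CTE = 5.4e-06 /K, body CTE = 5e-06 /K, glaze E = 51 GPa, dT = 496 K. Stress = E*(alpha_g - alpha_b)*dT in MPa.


Stress = 51*1000*(5.4e-06 - 5e-06)*496 = 10.1 MPa

10.1


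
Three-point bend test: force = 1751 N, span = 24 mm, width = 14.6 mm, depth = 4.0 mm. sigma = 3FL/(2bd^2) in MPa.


sigma = 3*1751*24/(2*14.6*4.0^2) = 269.8 MPa

269.8


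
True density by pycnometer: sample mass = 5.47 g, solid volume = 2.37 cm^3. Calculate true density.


TD = 5.47 / 2.37 = 2.308 g/cm^3

2.308


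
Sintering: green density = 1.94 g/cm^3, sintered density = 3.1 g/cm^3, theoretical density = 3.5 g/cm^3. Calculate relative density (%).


Relative = 3.1 / 3.5 * 100 = 88.6%

88.6


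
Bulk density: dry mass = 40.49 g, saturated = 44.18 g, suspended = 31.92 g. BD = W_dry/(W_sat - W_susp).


BD = 40.49 / (44.18 - 31.92) = 40.49 / 12.26 = 3.303 g/cm^3

3.303


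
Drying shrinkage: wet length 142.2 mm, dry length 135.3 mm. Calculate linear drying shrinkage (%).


DS = (142.2 - 135.3) / 142.2 * 100 = 4.85%

4.85


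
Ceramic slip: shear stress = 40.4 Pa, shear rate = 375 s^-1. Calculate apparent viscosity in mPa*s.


eta = tau/gamma * 1000 = 40.4/375 * 1000 = 107.7 mPa*s

107.7


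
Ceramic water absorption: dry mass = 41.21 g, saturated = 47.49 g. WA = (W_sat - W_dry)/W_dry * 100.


WA = (47.49 - 41.21) / 41.21 * 100 = 15.24%

15.24


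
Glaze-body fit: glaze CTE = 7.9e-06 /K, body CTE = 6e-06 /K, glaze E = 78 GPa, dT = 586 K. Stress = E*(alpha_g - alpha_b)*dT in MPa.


Stress = 78*1000*(7.9e-06 - 6e-06)*586 = 86.8 MPa

86.8


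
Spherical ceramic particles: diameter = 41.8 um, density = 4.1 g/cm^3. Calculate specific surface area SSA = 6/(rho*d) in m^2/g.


SSA = 6 / (4.1 * 41.8) = 0.035 m^2/g

0.035


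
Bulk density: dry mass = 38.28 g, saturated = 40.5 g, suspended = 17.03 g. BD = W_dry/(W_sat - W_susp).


BD = 38.28 / (40.5 - 17.03) = 38.28 / 23.47 = 1.631 g/cm^3

1.631


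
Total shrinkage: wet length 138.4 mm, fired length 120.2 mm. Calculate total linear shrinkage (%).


TS = (138.4 - 120.2) / 138.4 * 100 = 13.15%

13.15


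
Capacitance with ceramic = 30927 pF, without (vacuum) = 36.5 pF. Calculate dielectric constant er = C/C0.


er = 30927 / 36.5 = 847.32

847.32


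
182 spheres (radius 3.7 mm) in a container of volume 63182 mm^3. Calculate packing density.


V_sphere = 4/3*pi*3.7^3 = 212.1748 mm^3
Total V = 182*212.1748 = 38615.8136 mm^3
PD = 38615.8136 / 63182 = 0.611

0.611


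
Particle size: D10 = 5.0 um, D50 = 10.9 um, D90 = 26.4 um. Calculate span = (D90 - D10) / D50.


Span = (26.4 - 5.0) / 10.9 = 21.4 / 10.9 = 1.963

1.963


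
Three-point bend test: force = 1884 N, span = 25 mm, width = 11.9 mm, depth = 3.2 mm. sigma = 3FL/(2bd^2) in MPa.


sigma = 3*1884*25/(2*11.9*3.2^2) = 579.8 MPa

579.8


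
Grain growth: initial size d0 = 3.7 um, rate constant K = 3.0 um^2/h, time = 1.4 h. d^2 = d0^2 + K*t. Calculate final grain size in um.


d^2 = 3.7^2 + 3.0*1.4 = 17.89
d = sqrt(17.89) = 4.23 um

4.23


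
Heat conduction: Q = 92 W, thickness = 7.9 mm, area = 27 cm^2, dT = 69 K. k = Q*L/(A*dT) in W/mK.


k = 92*7.9/1000/(27/10000*69) = 3.9 W/mK

3.9


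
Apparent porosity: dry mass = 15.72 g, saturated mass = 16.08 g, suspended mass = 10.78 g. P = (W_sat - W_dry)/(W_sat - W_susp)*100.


P = (16.08 - 15.72) / (16.08 - 10.78) * 100 = 0.36 / 5.3 * 100 = 6.8%

6.8


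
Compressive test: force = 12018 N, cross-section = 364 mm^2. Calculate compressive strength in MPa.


CS = 12018 / 364 = 33.0 MPa

33.0


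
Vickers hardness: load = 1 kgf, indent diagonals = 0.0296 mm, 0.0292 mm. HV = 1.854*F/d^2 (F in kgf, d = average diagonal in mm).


d_avg = (0.0296+0.0292)/2 = 0.0294 mm
HV = 1.854*1/0.0294^2 = 2145

2145


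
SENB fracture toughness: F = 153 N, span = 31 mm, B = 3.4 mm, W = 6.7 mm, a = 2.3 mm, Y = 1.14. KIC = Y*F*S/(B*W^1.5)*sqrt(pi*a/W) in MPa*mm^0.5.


KIC = 1.14*153*31/(3.4*6.7^1.5)*sqrt(pi*2.3/6.7) = 95.23

95.23


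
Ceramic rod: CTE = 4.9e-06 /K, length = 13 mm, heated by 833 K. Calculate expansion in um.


dL = 4.9e-06 * 13 * 833 * 1000 = 53.062 um

53.062


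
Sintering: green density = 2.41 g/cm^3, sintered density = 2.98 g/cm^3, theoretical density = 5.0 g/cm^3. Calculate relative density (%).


Relative = 2.98 / 5.0 * 100 = 59.6%

59.6


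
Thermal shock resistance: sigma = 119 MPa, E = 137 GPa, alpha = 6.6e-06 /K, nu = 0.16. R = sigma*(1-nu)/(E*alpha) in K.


R = 119*(1-0.16)/(137*1000*6.6e-06) = 111 K

111


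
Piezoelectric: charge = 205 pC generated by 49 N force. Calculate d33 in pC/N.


d33 = 205 / 49 = 4.2 pC/N

4.2


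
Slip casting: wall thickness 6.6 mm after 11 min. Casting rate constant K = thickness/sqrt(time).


K = 6.6 / sqrt(11) = 6.6 / 3.3166 = 1.99 mm/min^0.5

1.99


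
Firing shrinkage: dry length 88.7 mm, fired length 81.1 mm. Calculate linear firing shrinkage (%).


FS = (88.7 - 81.1) / 88.7 * 100 = 8.57%

8.57


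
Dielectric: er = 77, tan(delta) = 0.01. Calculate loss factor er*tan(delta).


Loss = 77 * 0.01 = 0.77

0.77


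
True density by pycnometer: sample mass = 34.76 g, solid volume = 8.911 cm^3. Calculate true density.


TD = 34.76 / 8.911 = 3.901 g/cm^3

3.901


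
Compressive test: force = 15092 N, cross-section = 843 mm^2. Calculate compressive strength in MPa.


CS = 15092 / 843 = 17.9 MPa

17.9


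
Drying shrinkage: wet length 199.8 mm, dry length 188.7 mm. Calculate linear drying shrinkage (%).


DS = (199.8 - 188.7) / 199.8 * 100 = 5.56%

5.56


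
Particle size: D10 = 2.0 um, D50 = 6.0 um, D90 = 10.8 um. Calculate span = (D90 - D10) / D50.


Span = (10.8 - 2.0) / 6.0 = 8.8 / 6.0 = 1.467

1.467


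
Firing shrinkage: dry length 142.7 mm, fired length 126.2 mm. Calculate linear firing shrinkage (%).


FS = (142.7 - 126.2) / 142.7 * 100 = 11.56%

11.56


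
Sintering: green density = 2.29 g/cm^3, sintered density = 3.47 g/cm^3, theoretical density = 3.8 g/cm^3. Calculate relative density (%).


Relative = 3.47 / 3.8 * 100 = 91.3%

91.3


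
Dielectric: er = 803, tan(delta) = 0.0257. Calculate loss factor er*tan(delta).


Loss = 803 * 0.0257 = 20.637

20.637


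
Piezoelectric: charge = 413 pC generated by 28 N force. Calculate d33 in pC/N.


d33 = 413 / 28 = 14.8 pC/N

14.8


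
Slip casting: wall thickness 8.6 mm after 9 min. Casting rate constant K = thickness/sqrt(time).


K = 8.6 / sqrt(9) = 8.6 / 3.0 = 2.867 mm/min^0.5

2.867


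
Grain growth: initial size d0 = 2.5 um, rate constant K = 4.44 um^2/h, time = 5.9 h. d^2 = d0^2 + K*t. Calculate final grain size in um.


d^2 = 2.5^2 + 4.44*5.9 = 32.446
d = sqrt(32.446) = 5.7 um

5.7


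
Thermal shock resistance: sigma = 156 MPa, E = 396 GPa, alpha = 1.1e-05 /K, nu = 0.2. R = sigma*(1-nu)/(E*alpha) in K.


R = 156*(1-0.2)/(396*1000*1.1e-05) = 29 K

29


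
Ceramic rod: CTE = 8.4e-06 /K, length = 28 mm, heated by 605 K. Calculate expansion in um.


dL = 8.4e-06 * 28 * 605 * 1000 = 142.296 um

142.296


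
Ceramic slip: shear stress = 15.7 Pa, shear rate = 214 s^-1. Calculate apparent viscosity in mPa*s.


eta = tau/gamma * 1000 = 15.7/214 * 1000 = 73.4 mPa*s

73.4


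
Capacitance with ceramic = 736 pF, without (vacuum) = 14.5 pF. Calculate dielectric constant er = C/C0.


er = 736 / 14.5 = 50.76

50.76


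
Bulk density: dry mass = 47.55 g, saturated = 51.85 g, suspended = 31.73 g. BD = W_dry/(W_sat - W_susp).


BD = 47.55 / (51.85 - 31.73) = 47.55 / 20.12 = 2.363 g/cm^3

2.363


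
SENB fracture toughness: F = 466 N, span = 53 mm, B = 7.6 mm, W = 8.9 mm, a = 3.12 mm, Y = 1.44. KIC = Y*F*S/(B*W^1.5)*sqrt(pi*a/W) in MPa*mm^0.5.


KIC = 1.44*466*53/(7.6*8.9^1.5)*sqrt(pi*3.12/8.9) = 184.96

184.96


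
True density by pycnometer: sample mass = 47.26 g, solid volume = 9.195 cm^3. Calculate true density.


TD = 47.26 / 9.195 = 5.14 g/cm^3

5.14


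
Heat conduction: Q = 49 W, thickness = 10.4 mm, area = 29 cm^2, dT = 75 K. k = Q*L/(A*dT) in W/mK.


k = 49*10.4/1000/(29/10000*75) = 2.34 W/mK

2.34


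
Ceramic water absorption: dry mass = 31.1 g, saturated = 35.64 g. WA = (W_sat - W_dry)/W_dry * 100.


WA = (35.64 - 31.1) / 31.1 * 100 = 14.6%

14.6


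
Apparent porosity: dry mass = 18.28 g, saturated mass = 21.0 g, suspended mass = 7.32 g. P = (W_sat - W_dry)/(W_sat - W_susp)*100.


P = (21.0 - 18.28) / (21.0 - 7.32) * 100 = 2.72 / 13.68 * 100 = 19.9%

19.9


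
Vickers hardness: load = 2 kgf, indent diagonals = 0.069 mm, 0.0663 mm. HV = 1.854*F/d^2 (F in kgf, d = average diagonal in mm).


d_avg = (0.069+0.0663)/2 = 0.06765 mm
HV = 1.854*2/0.06765^2 = 810

810


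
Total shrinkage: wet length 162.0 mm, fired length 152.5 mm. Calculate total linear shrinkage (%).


TS = (162.0 - 152.5) / 162.0 * 100 = 5.86%

5.86


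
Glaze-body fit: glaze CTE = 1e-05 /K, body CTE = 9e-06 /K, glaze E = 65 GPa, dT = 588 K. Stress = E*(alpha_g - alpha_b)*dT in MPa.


Stress = 65*1000*(1e-05 - 9e-06)*588 = 38.2 MPa

38.2


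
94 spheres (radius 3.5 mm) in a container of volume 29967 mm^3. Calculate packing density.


V_sphere = 4/3*pi*3.5^3 = 179.5944 mm^3
Total V = 94*179.5944 = 16881.8736 mm^3
PD = 16881.8736 / 29967 = 0.563

0.563


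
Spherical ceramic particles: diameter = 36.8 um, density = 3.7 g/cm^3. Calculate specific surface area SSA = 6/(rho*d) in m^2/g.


SSA = 6 / (3.7 * 36.8) = 0.044 m^2/g

0.044


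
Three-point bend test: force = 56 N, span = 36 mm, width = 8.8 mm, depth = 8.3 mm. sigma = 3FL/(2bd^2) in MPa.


sigma = 3*56*36/(2*8.8*8.3^2) = 5.0 MPa

5.0


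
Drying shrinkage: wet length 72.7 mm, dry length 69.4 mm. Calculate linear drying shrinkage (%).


DS = (72.7 - 69.4) / 72.7 * 100 = 4.54%

4.54


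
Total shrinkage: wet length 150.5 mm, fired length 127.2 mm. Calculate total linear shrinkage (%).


TS = (150.5 - 127.2) / 150.5 * 100 = 15.48%

15.48


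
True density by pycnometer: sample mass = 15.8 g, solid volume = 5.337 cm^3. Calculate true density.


TD = 15.8 / 5.337 = 2.96 g/cm^3

2.96


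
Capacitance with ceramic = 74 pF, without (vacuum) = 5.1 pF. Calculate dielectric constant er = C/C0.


er = 74 / 5.1 = 14.51

14.51


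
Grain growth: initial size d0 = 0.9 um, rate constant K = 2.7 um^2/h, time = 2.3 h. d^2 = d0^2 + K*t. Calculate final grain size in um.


d^2 = 0.9^2 + 2.7*2.3 = 7.02
d = sqrt(7.02) = 2.65 um

2.65


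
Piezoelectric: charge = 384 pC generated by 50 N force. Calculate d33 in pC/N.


d33 = 384 / 50 = 7.7 pC/N

7.7


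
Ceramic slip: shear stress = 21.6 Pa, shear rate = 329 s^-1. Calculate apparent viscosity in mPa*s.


eta = tau/gamma * 1000 = 21.6/329 * 1000 = 65.7 mPa*s

65.7


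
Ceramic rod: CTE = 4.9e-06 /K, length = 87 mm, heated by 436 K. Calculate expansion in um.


dL = 4.9e-06 * 87 * 436 * 1000 = 185.867 um

185.867


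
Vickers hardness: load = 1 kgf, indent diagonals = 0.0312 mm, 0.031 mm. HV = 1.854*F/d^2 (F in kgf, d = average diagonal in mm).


d_avg = (0.0312+0.031)/2 = 0.0311 mm
HV = 1.854*1/0.0311^2 = 1917

1917


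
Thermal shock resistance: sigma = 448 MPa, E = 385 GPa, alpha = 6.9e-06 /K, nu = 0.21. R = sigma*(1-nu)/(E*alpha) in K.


R = 448*(1-0.21)/(385*1000*6.9e-06) = 133 K

133


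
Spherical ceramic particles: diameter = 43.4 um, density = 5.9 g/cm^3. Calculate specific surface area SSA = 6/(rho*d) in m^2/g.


SSA = 6 / (5.9 * 43.4) = 0.023 m^2/g

0.023


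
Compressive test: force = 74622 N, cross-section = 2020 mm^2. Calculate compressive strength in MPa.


CS = 74622 / 2020 = 36.9 MPa

36.9


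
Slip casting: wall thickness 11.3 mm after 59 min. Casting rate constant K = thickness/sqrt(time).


K = 11.3 / sqrt(59) = 11.3 / 7.6811 = 1.471 mm/min^0.5

1.471


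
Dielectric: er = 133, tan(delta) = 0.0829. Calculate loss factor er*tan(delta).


Loss = 133 * 0.0829 = 11.026

11.026


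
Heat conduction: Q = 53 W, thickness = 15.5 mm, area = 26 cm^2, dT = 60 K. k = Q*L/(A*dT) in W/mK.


k = 53*15.5/1000/(26/10000*60) = 5.27 W/mK

5.27


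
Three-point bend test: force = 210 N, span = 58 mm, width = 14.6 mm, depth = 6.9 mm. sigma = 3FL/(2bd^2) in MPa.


sigma = 3*210*58/(2*14.6*6.9^2) = 26.3 MPa

26.3


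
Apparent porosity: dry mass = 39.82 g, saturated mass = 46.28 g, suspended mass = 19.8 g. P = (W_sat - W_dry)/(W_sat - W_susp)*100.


P = (46.28 - 39.82) / (46.28 - 19.8) * 100 = 6.46 / 26.48 * 100 = 24.4%

24.4


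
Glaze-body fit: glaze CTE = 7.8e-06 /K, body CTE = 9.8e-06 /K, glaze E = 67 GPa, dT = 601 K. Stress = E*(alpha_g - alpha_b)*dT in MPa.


Stress = 67*1000*(7.8e-06 - 9.8e-06)*601 = -80.5 MPa

-80.5


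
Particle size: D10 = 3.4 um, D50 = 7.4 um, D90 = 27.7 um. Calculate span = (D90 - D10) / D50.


Span = (27.7 - 3.4) / 7.4 = 24.3 / 7.4 = 3.284

3.284


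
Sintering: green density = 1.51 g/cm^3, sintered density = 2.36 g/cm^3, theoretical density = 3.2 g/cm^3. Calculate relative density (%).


Relative = 2.36 / 3.2 * 100 = 73.8%

73.8


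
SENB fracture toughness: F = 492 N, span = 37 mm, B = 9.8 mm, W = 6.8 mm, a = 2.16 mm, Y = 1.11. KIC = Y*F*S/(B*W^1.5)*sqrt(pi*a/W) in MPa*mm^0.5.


KIC = 1.11*492*37/(9.8*6.8^1.5)*sqrt(pi*2.16/6.8) = 116.16

116.16


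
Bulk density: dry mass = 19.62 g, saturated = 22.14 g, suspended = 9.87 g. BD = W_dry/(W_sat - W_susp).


BD = 19.62 / (22.14 - 9.87) = 19.62 / 12.27 = 1.599 g/cm^3

1.599


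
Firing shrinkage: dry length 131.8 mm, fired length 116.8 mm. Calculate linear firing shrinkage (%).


FS = (131.8 - 116.8) / 131.8 * 100 = 11.38%

11.38


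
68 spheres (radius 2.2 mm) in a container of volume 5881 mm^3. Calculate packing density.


V_sphere = 4/3*pi*2.2^3 = 44.6022 mm^3
Total V = 68*44.6022 = 3032.9496 mm^3
PD = 3032.9496 / 5881 = 0.516

0.516


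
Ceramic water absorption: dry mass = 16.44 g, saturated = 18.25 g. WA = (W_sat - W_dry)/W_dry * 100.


WA = (18.25 - 16.44) / 16.44 * 100 = 11.01%

11.01


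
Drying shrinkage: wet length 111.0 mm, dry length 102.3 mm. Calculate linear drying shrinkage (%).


DS = (111.0 - 102.3) / 111.0 * 100 = 7.84%

7.84
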